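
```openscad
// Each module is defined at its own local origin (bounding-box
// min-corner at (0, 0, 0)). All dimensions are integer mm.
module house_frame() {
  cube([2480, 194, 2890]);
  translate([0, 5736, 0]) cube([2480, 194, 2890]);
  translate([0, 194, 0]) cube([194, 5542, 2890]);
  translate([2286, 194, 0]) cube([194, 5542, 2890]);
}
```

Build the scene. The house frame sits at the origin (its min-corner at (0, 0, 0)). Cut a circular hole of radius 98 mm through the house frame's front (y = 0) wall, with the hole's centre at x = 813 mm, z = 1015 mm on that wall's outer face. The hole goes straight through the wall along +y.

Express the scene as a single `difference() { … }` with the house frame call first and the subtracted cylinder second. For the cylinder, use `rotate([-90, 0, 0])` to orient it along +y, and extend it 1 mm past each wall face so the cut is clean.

difference() {
  house_frame();
  translate([813, -1, 1015]) rotate([-90, 0, 0]) cylinder(h = 196, r = 98);
}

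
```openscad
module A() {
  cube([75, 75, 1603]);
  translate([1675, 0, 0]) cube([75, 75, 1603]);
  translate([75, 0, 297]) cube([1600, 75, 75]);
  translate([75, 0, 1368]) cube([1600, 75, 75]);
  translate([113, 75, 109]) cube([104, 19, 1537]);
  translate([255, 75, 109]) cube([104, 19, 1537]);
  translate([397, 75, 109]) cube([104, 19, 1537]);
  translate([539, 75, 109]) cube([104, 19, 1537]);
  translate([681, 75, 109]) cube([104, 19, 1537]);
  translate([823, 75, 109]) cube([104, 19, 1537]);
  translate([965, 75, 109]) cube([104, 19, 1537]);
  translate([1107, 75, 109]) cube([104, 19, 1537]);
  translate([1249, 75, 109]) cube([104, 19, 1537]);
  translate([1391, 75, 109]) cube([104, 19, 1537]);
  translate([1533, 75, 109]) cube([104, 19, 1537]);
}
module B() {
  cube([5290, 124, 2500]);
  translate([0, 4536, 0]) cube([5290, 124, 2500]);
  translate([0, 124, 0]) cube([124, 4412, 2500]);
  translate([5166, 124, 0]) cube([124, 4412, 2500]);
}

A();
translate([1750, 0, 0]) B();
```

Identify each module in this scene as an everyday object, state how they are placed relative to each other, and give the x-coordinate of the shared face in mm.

A is a fence section. B is a house frame. The house frame is against the fence section's +x side, with their −y faces flush. The x-coordinate of the shared face is 1750 mm.

The fence section's +x face and the house frame's −x face are both at x = 1750 mm.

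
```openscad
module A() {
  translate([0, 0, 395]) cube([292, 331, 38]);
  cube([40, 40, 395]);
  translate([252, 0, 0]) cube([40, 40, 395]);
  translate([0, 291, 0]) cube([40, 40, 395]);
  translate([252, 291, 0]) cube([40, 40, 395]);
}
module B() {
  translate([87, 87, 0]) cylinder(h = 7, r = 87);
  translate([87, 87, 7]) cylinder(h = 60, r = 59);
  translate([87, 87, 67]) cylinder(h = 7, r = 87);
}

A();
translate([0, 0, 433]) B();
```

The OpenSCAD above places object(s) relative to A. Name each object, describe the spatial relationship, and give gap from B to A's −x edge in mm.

A is a stool. B is a spool. The spool is on top of the stool. The gap from the spool to the stool's −x edge is 0 mm.

The spool's min-x is at 0; the stool's min-x is 0; gap = 0 mm.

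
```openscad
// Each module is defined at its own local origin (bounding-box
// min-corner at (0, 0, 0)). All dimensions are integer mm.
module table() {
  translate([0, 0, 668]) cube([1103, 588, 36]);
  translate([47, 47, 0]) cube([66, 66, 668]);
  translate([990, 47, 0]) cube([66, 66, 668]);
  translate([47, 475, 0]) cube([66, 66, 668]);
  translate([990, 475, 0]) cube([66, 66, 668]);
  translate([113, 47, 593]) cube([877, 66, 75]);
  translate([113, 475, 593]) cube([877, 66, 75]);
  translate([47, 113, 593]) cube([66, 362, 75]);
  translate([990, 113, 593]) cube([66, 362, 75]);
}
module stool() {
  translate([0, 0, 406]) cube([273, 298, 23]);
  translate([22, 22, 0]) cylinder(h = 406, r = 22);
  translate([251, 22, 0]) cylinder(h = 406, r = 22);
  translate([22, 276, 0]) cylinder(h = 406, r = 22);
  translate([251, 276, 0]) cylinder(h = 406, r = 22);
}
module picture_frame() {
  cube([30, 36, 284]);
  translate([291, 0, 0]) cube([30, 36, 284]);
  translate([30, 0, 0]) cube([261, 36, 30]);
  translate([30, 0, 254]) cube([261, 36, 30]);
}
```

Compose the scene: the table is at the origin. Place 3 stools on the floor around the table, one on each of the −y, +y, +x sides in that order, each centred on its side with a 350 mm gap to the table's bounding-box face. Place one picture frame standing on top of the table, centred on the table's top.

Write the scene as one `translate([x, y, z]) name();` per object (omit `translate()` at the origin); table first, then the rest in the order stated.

table();
translate([415, -648, 0]) stool();
translate([415, 938, 0]) stool();
translate([1453, 145, 0]) stool();
translate([391, 276, 704]) picture_frame();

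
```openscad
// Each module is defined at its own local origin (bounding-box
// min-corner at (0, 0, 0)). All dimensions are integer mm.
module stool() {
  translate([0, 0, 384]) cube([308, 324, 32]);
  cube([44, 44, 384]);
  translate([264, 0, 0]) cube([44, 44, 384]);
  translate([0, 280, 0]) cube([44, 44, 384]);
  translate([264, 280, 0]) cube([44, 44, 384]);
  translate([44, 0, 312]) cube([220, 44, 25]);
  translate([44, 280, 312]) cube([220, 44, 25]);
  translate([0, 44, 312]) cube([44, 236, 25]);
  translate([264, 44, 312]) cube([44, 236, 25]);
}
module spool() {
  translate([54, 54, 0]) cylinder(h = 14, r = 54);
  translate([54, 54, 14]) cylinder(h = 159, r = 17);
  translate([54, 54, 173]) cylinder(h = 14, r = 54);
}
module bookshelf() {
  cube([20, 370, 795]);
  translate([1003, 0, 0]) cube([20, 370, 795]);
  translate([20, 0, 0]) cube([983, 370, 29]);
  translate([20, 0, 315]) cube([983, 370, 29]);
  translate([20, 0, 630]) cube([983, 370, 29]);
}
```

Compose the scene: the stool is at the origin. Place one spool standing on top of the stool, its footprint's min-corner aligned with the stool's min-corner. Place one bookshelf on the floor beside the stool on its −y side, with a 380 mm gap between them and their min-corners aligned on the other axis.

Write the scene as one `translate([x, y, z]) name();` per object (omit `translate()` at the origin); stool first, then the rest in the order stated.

stool();
translate([0, 0, 416]) spool();
translate([0, -750, 0]) bookshelf();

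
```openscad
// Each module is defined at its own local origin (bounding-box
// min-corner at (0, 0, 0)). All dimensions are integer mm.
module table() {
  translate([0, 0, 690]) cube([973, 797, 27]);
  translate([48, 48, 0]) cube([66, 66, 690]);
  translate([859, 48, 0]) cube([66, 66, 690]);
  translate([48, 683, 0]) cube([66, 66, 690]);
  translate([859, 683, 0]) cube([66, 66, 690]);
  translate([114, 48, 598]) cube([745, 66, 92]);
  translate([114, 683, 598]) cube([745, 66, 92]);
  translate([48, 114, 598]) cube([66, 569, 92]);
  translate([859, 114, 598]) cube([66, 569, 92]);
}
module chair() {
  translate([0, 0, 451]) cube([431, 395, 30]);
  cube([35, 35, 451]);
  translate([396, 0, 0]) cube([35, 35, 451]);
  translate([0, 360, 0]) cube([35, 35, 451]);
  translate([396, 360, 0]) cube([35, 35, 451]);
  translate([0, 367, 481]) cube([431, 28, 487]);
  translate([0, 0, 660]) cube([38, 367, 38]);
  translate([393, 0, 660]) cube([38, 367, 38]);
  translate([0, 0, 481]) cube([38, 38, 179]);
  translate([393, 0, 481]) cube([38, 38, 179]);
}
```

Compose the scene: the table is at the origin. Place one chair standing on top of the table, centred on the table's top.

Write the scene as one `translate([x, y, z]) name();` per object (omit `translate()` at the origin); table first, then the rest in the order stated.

table();
translate([271, 201, 717]) chair();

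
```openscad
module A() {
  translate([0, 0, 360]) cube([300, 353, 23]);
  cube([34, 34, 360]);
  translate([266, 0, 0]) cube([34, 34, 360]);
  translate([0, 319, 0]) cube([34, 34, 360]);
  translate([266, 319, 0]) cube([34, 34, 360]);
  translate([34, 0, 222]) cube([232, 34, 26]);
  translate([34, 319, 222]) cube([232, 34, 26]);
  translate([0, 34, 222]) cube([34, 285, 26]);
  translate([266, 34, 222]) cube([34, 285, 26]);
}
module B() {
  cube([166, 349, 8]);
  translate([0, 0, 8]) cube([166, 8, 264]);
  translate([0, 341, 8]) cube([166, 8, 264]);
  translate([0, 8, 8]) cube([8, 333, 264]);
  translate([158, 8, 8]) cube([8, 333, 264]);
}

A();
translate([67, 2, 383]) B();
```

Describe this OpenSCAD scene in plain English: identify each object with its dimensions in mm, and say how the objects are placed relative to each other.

A is a simple wooden stool: a rectangular seat 300 mm (x) by 353 mm (y), 23 mm thick, top face at z = 383 mm, on four square legs, each 34×34 mm in cross-section. The legs rest on z = 0, each flush with a corner of the seat. Four stretchers, 34 mm wide and 26 mm tall, connect adjacent legs with their undersides at z = 222 mm, each running between the inner faces of the legs it joins and aligned with the legs' outer faces on the other axis.

B is an open storage box with external size 166×349×272 mm and wall thickness 8 mm (the base is also 8 mm thick). The base covers the whole footprint; the four walls stand on the base, with the y-facing walls full-width and the x-facing walls fitting between their inner faces.

The open box is on top of the stool, centred.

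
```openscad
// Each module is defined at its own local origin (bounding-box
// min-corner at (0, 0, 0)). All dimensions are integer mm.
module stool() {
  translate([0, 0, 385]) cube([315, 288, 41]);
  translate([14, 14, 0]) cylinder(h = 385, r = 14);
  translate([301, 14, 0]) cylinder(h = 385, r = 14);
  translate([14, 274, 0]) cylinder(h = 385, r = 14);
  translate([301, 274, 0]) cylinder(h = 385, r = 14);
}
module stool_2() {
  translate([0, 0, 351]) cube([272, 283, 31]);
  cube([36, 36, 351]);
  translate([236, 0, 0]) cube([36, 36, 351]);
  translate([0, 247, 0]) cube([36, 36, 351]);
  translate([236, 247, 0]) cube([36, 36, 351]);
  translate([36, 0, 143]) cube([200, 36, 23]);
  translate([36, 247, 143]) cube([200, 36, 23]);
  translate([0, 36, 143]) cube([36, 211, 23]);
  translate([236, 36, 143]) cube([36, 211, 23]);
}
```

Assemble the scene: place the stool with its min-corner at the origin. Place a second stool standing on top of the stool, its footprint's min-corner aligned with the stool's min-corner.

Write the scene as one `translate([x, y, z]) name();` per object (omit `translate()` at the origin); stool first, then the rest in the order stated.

stool();
translate([0, 0, 426]) stool_2();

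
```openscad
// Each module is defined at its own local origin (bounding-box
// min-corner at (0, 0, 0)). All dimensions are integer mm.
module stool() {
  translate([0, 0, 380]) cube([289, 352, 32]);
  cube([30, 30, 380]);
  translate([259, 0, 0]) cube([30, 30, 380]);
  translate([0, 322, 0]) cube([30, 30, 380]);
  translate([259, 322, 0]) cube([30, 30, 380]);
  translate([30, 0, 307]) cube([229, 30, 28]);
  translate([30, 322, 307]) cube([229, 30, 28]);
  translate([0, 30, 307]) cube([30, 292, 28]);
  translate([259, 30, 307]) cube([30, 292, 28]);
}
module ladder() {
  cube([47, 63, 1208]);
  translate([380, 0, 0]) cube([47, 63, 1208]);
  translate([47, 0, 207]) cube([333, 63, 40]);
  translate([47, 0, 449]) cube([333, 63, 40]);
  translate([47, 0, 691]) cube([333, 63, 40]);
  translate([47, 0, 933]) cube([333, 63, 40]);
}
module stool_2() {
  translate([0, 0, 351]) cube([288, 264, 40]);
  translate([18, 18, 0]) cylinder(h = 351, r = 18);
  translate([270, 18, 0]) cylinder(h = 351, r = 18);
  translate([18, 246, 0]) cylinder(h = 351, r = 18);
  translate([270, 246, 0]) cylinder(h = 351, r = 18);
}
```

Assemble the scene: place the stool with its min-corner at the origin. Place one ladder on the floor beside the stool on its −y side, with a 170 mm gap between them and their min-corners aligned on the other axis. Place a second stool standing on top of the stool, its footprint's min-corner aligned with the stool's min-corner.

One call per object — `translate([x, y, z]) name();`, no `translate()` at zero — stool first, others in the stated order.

stool();
translate([0, -233, 0]) ladder();
translate([0, 0, 412]) stool_2();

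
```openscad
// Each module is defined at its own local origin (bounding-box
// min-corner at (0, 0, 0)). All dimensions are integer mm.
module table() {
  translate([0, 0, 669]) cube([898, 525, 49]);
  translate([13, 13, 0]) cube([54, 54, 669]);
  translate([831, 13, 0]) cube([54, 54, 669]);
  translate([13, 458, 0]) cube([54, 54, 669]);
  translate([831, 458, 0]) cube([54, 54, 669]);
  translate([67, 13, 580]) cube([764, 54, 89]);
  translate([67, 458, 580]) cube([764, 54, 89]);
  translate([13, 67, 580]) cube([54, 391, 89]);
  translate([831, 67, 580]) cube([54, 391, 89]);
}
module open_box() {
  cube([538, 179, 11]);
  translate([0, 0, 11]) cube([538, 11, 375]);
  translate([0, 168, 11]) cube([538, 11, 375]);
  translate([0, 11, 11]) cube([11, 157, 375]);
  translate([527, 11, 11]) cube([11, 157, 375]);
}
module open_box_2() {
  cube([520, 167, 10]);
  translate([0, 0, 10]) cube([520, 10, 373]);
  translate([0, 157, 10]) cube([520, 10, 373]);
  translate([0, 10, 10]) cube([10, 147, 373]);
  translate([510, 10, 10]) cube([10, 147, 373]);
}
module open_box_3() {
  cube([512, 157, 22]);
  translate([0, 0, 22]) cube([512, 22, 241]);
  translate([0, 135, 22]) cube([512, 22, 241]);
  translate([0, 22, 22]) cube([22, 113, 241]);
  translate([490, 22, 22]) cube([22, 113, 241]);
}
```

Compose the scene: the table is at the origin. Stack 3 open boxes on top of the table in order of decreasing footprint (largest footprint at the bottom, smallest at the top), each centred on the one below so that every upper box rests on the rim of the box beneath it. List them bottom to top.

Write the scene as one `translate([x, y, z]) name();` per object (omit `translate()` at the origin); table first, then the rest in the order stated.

table();
translate([180, 173, 718]) open_box();
translate([189, 179, 1104]) open_box_2();
translate([193, 184, 1487]) open_box_3();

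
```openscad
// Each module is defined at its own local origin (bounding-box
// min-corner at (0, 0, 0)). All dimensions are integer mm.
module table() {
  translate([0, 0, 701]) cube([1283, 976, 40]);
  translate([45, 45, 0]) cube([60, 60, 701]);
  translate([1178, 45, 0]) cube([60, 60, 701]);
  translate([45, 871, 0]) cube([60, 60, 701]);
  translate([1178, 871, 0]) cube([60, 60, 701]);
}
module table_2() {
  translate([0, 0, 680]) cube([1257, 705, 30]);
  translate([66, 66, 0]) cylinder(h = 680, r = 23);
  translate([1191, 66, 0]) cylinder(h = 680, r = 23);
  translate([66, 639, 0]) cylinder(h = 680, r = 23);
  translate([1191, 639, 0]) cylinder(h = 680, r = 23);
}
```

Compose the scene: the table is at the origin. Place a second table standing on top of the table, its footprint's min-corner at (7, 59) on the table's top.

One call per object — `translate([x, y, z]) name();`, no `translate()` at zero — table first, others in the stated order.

table();
translate([7, 59, 741]) table_2();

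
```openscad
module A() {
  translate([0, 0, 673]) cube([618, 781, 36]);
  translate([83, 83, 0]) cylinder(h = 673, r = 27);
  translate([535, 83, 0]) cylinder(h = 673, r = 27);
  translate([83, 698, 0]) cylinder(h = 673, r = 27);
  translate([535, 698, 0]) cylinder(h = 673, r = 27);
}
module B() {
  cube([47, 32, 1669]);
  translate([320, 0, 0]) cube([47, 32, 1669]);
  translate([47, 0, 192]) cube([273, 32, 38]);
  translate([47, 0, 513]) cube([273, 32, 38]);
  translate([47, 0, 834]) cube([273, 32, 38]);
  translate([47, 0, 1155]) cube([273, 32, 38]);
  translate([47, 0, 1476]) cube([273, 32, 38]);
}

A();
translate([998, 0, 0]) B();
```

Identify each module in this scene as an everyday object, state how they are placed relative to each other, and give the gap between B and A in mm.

The ladder's nearest face is 380 mm from the table's +x face.

A is a table. B is a ladder. The ladder is on the floor beside the table on its +x side. The gap between the ladder and the table is 380 mm.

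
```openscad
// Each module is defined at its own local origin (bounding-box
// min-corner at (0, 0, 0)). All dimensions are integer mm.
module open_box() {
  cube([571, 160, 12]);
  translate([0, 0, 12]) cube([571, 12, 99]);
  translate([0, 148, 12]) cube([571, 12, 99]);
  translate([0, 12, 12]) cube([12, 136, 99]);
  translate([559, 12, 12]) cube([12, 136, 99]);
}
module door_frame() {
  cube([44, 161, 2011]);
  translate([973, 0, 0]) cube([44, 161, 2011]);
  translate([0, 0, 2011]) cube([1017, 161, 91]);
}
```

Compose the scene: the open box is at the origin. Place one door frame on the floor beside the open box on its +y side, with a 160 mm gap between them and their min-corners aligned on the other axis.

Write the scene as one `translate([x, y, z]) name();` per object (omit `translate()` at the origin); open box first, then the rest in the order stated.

open_box();
translate([0, 320, 0]) door_frame();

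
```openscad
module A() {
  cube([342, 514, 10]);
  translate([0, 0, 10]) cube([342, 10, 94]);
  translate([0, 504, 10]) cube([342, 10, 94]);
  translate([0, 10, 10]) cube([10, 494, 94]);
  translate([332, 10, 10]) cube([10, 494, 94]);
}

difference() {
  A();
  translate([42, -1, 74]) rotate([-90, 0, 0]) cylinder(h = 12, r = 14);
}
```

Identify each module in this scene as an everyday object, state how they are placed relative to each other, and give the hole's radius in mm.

A is an open box. The open box has a circular hole through its front wall. The hole's radius is 14 mm.

The subtracted cylinder has r = 14 mm.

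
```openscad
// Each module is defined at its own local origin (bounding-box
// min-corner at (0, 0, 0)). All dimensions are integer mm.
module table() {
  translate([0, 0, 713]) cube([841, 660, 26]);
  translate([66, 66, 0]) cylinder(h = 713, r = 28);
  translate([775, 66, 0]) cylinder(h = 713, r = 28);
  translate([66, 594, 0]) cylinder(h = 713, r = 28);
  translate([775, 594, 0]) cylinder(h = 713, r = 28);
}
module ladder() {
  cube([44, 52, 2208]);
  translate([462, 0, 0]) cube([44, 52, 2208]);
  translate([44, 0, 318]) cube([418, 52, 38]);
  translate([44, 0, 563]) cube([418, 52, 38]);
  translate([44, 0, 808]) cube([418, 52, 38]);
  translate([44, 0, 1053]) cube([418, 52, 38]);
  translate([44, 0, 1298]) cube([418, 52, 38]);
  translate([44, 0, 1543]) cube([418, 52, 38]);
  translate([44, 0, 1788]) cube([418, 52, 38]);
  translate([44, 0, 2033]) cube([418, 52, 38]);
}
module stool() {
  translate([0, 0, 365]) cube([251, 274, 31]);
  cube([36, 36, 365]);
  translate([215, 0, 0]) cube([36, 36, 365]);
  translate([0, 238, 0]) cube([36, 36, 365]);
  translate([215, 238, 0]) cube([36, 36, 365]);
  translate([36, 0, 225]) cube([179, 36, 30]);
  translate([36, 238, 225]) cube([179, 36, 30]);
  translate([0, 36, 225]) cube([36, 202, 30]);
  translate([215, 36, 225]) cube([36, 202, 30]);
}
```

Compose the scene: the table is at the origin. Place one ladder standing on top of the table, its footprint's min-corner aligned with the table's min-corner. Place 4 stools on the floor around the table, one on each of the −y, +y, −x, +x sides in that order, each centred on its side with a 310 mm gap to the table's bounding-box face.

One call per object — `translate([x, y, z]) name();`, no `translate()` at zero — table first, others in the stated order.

table();
translate([0, 0, 739]) ladder();
translate([295, -584, 0]) stool();
translate([295, 970, 0]) stool();
translate([-561, 193, 0]) stool();
translate([1151, 193, 0]) stool();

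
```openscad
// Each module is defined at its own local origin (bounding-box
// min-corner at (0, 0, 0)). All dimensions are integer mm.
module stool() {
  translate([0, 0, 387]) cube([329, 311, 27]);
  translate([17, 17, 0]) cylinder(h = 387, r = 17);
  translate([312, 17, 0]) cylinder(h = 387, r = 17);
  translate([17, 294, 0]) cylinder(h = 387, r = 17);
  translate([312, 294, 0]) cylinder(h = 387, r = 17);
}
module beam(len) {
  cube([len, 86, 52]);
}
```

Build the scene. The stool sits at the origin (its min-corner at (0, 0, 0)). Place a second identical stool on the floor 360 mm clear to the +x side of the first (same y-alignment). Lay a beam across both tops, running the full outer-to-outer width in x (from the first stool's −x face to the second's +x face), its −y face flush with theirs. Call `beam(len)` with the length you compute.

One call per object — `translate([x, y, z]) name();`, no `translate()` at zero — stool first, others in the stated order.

stool();
translate([689, 0, 0]) stool();
translate([0, 0, 414]) beam(1018);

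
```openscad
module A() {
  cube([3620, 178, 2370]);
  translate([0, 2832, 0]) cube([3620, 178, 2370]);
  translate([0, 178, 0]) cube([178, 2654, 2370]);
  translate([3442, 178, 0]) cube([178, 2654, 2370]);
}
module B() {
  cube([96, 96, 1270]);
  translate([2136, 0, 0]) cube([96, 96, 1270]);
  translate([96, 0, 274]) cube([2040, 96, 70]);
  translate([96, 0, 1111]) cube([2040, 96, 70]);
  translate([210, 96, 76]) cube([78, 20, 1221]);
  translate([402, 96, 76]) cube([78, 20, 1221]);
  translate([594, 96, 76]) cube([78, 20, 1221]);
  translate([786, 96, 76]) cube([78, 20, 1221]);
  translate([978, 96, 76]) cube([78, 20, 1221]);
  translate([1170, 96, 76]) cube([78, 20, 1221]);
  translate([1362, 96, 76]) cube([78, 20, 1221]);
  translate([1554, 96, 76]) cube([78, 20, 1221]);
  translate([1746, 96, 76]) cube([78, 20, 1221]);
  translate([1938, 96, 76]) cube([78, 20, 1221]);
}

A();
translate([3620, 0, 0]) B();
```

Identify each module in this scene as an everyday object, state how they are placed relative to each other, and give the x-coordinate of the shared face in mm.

The house frame's +x face and the fence section's −x face are both at x = 3620 mm.

A is a house frame. B is a fence section. The fence section is against the house frame's +x side, with their −y faces flush. The x-coordinate of the shared face is 3620 mm.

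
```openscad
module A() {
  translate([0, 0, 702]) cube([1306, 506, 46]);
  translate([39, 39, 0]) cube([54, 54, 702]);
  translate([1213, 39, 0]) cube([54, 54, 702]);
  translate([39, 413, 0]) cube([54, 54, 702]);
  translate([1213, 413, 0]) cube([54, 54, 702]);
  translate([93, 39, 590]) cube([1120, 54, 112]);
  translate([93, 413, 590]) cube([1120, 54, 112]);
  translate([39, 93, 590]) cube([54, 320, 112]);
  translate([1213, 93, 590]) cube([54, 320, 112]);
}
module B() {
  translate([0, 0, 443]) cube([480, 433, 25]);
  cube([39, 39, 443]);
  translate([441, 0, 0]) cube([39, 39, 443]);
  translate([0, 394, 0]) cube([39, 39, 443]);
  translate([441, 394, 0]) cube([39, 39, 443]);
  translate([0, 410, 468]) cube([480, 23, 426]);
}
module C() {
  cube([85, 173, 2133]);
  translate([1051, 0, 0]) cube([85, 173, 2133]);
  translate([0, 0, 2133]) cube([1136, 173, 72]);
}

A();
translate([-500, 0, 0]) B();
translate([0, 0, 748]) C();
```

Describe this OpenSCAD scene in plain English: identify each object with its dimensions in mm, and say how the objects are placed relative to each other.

A is a table: top 1306 mm (x) × 506 mm (y), 46 mm thick, upper face at z = 748 mm, on four 54×54 mm square legs, each inset 39 mm from the nearest pair of top edges, running from z = 0 to the bottom of the top. Four apron rails, 54 mm thick and 112 mm tall, run between adjacent legs with their top edges flush with the underside of the top and their outer faces flush with the legs' outer faces.

B is a chair: 480×433 mm seat, 25 mm thick, top at z = 468 mm, on four 39 mm square corner legs flush with the seat edges. A 23 mm thick backrest slab spans the full seat width, extending 426 mm above the seat top, its back face flush with the seat's +y edge.

C is a door frame. The clear opening is 966 mm wide and 2133 mm high. Two 85 mm wide jambs, 173 mm deep, stand either side of the opening from the floor to the top of the opening. A 72 mm thick head sits across the top of both jambs, spanning the full outside width of the frame.

The chair is on the floor beside the table on its −x side. The door frame is on top of the table.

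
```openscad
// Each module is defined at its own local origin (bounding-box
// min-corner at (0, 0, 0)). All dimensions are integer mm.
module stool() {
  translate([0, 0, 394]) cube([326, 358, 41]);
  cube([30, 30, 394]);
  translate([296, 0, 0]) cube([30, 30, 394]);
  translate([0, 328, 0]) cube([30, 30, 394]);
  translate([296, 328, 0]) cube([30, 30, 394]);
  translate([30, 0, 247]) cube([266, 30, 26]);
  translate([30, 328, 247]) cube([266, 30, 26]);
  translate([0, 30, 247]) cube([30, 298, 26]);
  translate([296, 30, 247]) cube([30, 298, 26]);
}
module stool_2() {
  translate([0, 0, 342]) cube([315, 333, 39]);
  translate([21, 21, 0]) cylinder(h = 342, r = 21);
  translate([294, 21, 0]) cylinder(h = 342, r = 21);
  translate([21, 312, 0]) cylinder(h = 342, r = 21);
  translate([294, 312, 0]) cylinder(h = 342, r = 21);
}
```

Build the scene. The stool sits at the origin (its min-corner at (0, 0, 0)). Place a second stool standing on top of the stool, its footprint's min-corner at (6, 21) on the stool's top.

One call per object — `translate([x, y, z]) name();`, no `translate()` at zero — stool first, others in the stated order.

stool();
translate([6, 21, 435]) stool_2();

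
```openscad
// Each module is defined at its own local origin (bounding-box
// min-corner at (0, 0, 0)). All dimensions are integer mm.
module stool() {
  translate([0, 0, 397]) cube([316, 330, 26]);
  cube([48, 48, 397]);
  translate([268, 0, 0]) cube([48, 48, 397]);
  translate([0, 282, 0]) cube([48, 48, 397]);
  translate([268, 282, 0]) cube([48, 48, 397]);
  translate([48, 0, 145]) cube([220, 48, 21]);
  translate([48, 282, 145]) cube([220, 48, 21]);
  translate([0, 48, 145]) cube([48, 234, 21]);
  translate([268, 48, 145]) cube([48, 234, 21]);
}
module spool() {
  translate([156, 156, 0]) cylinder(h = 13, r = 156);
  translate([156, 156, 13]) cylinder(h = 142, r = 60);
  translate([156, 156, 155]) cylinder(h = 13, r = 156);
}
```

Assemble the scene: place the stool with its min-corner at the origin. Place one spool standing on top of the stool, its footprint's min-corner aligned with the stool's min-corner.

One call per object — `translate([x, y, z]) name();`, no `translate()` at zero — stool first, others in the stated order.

stool();
translate([0, 0, 423]) spool();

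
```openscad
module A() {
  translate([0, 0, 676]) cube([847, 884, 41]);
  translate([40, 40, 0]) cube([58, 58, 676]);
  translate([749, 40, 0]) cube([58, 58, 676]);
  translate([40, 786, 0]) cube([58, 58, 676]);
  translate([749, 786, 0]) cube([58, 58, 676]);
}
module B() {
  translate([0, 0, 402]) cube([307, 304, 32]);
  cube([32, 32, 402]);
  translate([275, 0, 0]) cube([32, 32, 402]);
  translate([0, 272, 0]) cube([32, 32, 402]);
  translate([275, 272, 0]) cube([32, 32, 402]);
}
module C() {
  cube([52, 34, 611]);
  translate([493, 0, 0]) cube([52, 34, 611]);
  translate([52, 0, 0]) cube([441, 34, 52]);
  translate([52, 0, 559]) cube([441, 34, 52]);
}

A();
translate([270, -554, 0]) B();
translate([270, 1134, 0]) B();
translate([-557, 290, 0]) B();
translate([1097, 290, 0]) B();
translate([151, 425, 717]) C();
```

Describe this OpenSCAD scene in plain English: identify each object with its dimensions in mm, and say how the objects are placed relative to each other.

A is a table with a 847×884 mm rectangular top, 41 mm thick, top surface at z = 717 mm, supported by four 58×58 mm square legs, each inset 40 mm from the nearest pair of top edges, running from the floor.

B is a four-legged stool. The seat is 307×304 mm, 32 mm thick, top at z = 434 mm. It stands on four square legs, each 32×32 mm in cross-section, from z = 0 to the seat underside, each flush with a corner of the seat.

C is a picture frame with a 441×507 mm rectangular opening (x by z) and a uniform 52 mm border on every side. Frame depth is 34 mm along y. It is built from two vertical stiles running the full outside height and two horizontal rails spanning the gap between the stiles.

Four stools sit around the table at the −y, +y, −x, +x sides. The picture frame is on top of the table, centred.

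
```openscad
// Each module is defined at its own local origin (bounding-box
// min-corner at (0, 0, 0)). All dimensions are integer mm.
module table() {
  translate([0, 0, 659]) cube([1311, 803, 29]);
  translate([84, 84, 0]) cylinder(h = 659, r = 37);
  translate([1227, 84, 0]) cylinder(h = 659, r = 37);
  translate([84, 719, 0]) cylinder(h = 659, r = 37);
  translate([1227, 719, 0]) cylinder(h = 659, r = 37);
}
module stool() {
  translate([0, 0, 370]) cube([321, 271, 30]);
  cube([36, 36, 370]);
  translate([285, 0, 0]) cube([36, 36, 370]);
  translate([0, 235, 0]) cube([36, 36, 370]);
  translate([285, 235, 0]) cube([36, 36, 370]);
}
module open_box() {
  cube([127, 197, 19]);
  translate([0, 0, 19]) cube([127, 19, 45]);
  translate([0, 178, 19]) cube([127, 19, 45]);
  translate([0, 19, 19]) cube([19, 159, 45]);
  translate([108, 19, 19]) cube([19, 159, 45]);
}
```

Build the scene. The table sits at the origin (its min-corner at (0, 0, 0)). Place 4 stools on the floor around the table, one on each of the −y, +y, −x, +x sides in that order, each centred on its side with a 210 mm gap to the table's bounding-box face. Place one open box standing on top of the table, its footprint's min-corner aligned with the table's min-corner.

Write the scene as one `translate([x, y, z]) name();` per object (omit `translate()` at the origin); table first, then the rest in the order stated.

table();
translate([495, -481, 0]) stool();
translate([495, 1013, 0]) stool();
translate([-531, 266, 0]) stool();
translate([1521, 266, 0]) stool();
translate([0, 0, 688]) open_box();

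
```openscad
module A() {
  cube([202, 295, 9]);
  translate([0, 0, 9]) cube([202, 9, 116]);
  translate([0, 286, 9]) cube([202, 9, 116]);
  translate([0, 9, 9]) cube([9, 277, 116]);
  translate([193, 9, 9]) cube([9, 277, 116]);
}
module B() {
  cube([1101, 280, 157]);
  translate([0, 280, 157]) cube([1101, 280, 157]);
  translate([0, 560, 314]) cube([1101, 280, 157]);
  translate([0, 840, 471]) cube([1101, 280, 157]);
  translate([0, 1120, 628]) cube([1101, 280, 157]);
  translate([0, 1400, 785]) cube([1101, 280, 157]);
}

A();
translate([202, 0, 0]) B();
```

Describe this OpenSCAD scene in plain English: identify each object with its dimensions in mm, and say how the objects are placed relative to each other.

A is an open storage box with external size 202×295×125 mm and wall thickness 9 mm (the base is also 9 mm thick). The base covers the whole footprint; the four walls stand on the base, with the y-facing walls full-width and the x-facing walls fitting between their inner faces.

B is a straight staircase of 6 solid steps. Each step is 1101 mm wide (x), 280 mm deep (y, the going) and 157 mm tall (the rise). The first step rests on the floor; each subsequent step sits one going further in +y and one rise higher in +z, directly behind and above the previous step with no overlap.

The staircase is against the open box's +x side, with their −y faces flush.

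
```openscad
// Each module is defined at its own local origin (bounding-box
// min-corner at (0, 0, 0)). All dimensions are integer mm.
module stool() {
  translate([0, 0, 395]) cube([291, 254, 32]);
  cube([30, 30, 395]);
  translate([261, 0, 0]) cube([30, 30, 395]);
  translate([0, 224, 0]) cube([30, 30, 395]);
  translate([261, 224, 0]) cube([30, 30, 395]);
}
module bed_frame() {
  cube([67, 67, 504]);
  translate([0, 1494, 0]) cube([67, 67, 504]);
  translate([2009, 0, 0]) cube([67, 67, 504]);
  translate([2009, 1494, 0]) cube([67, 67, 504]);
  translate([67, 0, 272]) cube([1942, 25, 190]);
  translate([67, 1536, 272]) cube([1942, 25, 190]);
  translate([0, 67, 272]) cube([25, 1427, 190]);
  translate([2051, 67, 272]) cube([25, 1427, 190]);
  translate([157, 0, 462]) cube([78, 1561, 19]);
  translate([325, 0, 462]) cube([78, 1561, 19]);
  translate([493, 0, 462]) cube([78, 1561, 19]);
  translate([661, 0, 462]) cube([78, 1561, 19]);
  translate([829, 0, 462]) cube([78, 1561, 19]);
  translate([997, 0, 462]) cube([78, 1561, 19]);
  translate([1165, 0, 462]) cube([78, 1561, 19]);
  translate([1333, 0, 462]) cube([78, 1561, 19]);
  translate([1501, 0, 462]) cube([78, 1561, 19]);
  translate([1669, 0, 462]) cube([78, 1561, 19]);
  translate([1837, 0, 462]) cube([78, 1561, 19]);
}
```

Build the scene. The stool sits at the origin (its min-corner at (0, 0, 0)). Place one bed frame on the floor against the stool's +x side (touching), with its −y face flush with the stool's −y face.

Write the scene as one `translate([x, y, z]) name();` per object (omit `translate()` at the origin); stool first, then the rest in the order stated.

stool();
translate([291, 0, 0]) bed_frame();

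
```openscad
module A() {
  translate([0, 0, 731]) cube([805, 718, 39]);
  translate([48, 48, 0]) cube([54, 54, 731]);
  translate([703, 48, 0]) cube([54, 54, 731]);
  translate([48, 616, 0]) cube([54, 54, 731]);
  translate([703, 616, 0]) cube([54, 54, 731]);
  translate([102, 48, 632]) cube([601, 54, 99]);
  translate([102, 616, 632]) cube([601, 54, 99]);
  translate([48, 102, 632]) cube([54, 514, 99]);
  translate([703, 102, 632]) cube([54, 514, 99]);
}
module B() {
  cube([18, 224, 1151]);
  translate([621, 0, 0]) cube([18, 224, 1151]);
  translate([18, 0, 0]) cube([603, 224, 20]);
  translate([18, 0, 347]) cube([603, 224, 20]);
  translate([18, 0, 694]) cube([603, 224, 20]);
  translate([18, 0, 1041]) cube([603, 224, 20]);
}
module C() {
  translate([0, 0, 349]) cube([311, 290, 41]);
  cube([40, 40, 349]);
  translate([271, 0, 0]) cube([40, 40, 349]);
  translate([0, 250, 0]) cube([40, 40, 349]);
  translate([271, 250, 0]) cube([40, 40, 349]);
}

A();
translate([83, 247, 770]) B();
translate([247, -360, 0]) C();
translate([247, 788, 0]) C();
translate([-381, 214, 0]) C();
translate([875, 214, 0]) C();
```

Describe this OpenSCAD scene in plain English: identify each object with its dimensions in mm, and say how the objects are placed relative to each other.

A is a rectangular dining table. The top is 805×718×39 mm with its upper surface at z = 770 mm. It stands on four 54×54 mm square legs, each inset 48 mm from the nearest pair of top edges, running from the floor to the underside of the top. Four apron rails, 54 mm thick and 99 mm tall, run between adjacent legs with their top edges flush with the underside of the top and their outer faces flush with the legs' outer faces.

B is a bookshelf 639 mm wide overall, 224 mm deep and 1151 mm tall. The two sides are 18 mm thick vertical panels. 4 horizontal shelves of 20 mm thickness span between the inner faces of the sides; the lowest shelf sits on the floor and shelves are stacked with a clear vertical gap of 327 mm between each pair.

C is a four-legged stool. The seat is a 311×290×41 mm slab whose top surface is at z = 390 mm; four square legs, each 40×40 mm in cross-section, run from the floor (z = 0) to the underside of the seat, each flush with a corner of the seat.

The bookshelf is on top of the table, centred. Four stools sit around the table at the −y, +y, −x, +x sides.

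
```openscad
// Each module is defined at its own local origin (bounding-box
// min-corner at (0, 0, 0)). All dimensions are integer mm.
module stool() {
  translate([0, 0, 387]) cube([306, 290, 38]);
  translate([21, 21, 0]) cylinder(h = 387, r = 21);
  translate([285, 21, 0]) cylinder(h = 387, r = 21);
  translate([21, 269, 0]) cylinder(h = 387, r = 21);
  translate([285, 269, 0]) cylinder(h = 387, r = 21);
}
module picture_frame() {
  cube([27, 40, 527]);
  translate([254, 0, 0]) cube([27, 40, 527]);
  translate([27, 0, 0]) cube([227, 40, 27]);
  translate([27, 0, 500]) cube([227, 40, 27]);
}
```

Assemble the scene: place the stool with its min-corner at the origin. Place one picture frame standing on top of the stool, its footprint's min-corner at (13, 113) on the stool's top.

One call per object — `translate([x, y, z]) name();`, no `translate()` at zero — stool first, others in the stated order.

stool();
translate([13, 113, 425]) picture_frame();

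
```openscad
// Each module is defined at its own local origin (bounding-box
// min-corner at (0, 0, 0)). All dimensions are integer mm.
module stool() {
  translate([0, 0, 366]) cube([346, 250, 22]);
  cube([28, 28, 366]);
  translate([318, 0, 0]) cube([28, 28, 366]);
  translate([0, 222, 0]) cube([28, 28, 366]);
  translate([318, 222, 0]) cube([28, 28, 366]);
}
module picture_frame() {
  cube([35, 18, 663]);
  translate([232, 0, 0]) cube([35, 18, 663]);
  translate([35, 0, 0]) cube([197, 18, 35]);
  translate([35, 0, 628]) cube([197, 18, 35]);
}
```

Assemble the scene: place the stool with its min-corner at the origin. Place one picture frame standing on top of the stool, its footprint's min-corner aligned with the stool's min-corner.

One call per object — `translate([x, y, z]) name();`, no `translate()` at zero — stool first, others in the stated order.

stool();
translate([0, 0, 388]) picture_frame();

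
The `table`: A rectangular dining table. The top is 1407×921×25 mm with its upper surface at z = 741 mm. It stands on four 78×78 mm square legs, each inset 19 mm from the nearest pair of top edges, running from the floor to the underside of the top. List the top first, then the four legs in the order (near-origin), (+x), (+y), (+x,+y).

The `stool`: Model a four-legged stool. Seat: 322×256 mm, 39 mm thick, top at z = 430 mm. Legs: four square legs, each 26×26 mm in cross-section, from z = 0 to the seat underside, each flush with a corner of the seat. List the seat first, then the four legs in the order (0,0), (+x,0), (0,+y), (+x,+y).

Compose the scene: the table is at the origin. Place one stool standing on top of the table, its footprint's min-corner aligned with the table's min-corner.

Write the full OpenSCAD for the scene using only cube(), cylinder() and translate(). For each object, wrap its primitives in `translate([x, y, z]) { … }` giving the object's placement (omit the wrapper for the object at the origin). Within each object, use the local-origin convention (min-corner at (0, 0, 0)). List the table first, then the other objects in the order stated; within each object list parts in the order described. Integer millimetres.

translate([0, 0, 716]) cube([1407, 921, 25]);
translate([19, 19, 0]) cube([78, 78, 716]);
translate([1310, 19, 0]) cube([78, 78, 716]);
translate([19, 824, 0]) cube([78, 78, 716]);
translate([1310, 824, 0]) cube([78, 78, 716]);
translate([0, 0, 741]) {
  translate([0, 0, 391]) cube([322, 256, 39]);
  cube([26, 26, 391]);
  translate([296, 0, 0]) cube([26, 26, 391]);
  translate([0, 230, 0]) cube([26, 26, 391]);
  translate([296, 230, 0]) cube([26, 26, 391]);
}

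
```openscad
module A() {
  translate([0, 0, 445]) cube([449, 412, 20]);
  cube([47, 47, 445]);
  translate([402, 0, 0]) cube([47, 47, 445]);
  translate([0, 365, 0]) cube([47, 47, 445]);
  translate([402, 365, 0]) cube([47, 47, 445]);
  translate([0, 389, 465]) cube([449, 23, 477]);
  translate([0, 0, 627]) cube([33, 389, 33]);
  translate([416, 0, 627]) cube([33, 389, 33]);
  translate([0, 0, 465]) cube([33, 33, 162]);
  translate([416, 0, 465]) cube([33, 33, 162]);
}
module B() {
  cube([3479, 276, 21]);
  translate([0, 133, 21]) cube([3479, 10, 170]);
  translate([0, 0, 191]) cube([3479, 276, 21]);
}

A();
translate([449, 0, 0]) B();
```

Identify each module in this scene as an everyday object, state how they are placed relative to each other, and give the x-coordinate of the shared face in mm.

A is a chair. B is an I-beam. The I-beam is against the chair's +x side, with their −y faces flush. The x-coordinate of the shared face is 449 mm.

The chair's +x face and the I-beam's −x face are both at x = 449 mm.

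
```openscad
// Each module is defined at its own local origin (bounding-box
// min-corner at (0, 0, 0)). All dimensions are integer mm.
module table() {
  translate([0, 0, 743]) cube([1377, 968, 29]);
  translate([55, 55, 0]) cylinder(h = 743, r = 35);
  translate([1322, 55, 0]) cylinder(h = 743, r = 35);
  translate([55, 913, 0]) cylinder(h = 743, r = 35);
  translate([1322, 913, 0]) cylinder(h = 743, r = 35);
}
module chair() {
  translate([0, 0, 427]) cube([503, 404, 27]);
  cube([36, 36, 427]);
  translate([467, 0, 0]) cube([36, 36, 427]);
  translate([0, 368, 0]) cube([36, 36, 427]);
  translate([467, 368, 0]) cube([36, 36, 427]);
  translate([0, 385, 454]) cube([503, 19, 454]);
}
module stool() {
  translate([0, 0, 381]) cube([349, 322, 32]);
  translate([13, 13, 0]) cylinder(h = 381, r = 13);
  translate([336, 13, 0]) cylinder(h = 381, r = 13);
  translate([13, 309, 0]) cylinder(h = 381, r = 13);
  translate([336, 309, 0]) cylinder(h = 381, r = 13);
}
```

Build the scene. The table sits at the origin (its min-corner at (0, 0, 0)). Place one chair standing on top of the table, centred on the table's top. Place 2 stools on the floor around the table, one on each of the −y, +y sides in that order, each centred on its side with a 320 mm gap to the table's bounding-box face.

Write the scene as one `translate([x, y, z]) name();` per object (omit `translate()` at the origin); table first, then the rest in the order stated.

table();
translate([437, 282, 772]) chair();
translate([514, -642, 0]) stool();
translate([514, 1288, 0]) stool();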